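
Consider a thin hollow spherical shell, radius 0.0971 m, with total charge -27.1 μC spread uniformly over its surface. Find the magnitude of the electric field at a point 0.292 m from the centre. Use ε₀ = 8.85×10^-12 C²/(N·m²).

By spherical symmetry E is radial; choose a Gaussian sphere of radius r = 0.292 m (r > 0.0971 m).
The entire shell is enclosed: Q_enc = -2.71×10^-5 C.
Gauss's law: E·4πr² = Q_enc/ε₀.
E = |Q_enc|/(4πε₀r²) = (2.71×10^-5)/(4π·8.85×10^-12·(0.292)²) = 2.86×10^6 N/C.

2.86×10^6 N/C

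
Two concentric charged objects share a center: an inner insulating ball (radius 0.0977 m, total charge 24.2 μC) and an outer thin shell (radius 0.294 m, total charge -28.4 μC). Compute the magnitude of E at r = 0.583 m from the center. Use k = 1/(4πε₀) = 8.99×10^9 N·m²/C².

Symmetry ⇒ E = E(r) r̂. Gaussian sphere of radius r = 0.583 m (r > 0.294 m, enclosing both).
Q_enc = (24.2 μC) + (-28.4 μC) = -4.20×10^-6 C.
Gauss's law: E·4πr² = Q_enc/ε₀.
E = k|Q_enc|/r² = (8.99×10^9)(4.20×10^-6)/(0.583)² = 1.11×10^5 N/C.

E = 1.11e5 N/C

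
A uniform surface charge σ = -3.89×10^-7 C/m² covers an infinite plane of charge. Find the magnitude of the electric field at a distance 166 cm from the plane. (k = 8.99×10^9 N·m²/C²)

The symmetry is planar: E is normal to the sheet and the same magnitude on both sides. Take a pillbox straddling the sheet with end-cap area A.
Flux Φ = 2EA and Q_enc = σA, so 2EA = σA/ε₀ ⇒ E = |σ|/(2ε₀), independent of distance.
E = 2πk|σ| = 2π(8.99×10^9)(3.89×10^-7) = 2.20×10^4 N/C.

E = 2.20×10^4 N/C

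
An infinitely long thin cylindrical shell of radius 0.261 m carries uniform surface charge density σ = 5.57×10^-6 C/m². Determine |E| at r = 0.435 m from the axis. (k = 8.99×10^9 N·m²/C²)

3.78×10^5 N/C

Choose a coaxial cylinder of radius r = 0.435 m (arbitrary length L) as the Gaussian surface (r > 0.261 m).
The whole shell is enclosed: λ_enc = σ·2πR = (5.57×10^-6)·2π·(0.261) = 9.134×10^-6 C/m.
By Gauss's law (flux through the curved wall only), E·2πrL = λ_enc L/ε₀.
E = 2k|λ_enc|/r = 2(8.99×10^9)(9.134e-6)/(0.435) = 3.78e5 N/C.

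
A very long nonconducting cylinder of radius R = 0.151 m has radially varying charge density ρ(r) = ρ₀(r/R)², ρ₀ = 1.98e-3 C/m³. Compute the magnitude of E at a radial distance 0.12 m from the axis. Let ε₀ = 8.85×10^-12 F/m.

By cylindrical symmetry E is radial; use a coaxial Gaussian cylinder of radius 0.12 m and length L (r < R).
λ_enc = ∫₀^r ρ(r')·2πr' dr' = (2πρ₀/R²)·r^4/4 = 2.828×10^-5 C/m.
Gauss's law: E·2πrL = λ_enc L/ε₀.
E = |λ_enc|/(2πε₀r) = (2.828e-5)/(2π·8.85×10^-12·0.12) = 4.24e6 N/C.

|E| = 4.24×10^6 N/C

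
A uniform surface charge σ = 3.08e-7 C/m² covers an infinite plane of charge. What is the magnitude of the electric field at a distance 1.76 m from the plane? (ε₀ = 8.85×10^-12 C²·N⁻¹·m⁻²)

By planar symmetry E is perpendicular to the sheet and uniform; use a Gaussian pillbox with flat faces of area A on each side of the sheet.
Only the two end caps contribute flux: Φ = 2EA. With Q_enc = σA, Gauss's law gives E = |σ|/(2ε₀).
E = |σ|/(2ε₀) = (3.08e-7)/(2·8.85×10^-12) = 1.74e4 N/C.

|E| = 1.74e4 V/m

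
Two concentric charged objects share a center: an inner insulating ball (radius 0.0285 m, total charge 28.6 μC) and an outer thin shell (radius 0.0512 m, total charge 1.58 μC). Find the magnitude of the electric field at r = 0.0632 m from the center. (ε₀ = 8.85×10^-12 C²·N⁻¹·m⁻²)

|E| ≈ 6.79×10^7 N/C

Use a concentric Gaussian sphere at r = 0.0632 m (r > 0.0512 m, enclosing both).
Q_enc = (28.6 μC) + (1.58 μC) = 3.018×10^-5 C.
Gauss's law: E·4πr² = Q_enc/ε₀.
E = |Q_enc|/(4πε₀r²) = (3.018×10^-5)/(4π·8.85×10^-12·(0.0632)²) = 6.79e7 N/C.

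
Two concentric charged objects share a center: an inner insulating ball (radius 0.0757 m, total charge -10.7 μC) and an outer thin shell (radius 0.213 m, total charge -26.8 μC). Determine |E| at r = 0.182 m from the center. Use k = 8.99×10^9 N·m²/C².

E ≈ 2.90e6 V/m

Take a concentric spherical Gaussian surface of radius r = 0.182 m (between the bodies, 0.0757 m < r < 0.213 m).
Only the inner charge is enclosed; the outer shell contributes nothing inside itself. Q_enc = -10.7 μC = -1.07e-5 C.
Applying ∮E·dA = Q_enc/ε₀ with Φ = E(4πr²):
E = k|Q_enc|/r² = (8.99×10^9)(1.07×10^-5)/(0.182)² = 2.90×10^6 N/C.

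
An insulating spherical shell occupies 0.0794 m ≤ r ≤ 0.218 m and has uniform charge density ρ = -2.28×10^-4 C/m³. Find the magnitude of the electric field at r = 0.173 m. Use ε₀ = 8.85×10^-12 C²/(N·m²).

E = 1.34×10^6 V/m

By spherical symmetry E is radial; choose a Gaussian sphere of radius r = 0.173 m (within the shell material, 0.0794 m < r < 0.218 m).
Only the shell between 0.0794 m and r is enclosed: Q_enc = ρ·(4π/3)(r³ − a³) = (-2.28e-4)·(4π/3)·((0.173)³ − (0.0794)³) = -4.467×10^-6 C.
By Gauss's law, ∮E·dA = E·4πr² = Q_enc/ε₀.
E = |Q_enc|/(4πε₀r²) = (4.467e-6)/(4π·8.85×10^-12·(0.173)²) = 1.34e6 N/C.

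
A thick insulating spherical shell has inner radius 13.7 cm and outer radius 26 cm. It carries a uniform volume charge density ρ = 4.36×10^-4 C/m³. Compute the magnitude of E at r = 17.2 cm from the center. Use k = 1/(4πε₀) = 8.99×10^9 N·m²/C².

E ≈ 1.40×10^6 N/C

By spherical symmetry E is radial; choose a Gaussian sphere of radius r = 17.2 cm (within the shell material, 13.7 cm < r < 26 cm).
Enclosed charge is the volume from a to r: Q_enc = (4π/3)ρ(r³ − a³) = 4.597e-6 C.
Applying ∮E·dA = Q_enc/ε₀ with Φ = E(4πr²):
E = k|Q_enc|/r² = (8.99×10^9)(4.597×10^-6)/(0.172)² = 1.40×10^6 N/C.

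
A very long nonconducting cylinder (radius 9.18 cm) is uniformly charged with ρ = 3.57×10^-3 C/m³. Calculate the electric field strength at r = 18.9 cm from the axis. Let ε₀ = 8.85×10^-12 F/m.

Coaxial Gaussian cylinder, radius r = 18.9 cm, length L (r > 9.18 cm, full cross-section enclosed).
λ_enc = ρ·πR² = (3.57e-3)π(0.0918)² = 9.452e-5 C/m.
By Gauss's law (flux through the curved wall only), E·2πrL = λ_enc L/ε₀.
E = |λ_enc|/(2πε₀r) = (9.452×10^-5)/(2π·8.85×10^-12·0.189) = 8.99e6 N/C.

E = 8.99×10^6 N/C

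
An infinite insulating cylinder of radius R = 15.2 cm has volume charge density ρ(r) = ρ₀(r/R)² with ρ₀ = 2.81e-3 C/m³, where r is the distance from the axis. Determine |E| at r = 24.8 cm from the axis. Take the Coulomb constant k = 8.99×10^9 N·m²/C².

Take a coaxial cylindrical Gaussian surface of radius r = 24.8 cm and length L (r > R, full charge per length enclosed).
λ_enc = 2π ∫₀^R ρ₀(r'/R)^2 r' dr' = 2πρ₀R²/4 = 1.02e-4 C/m.
Gauss's law: E·2πrL = λ_enc L/ε₀.
E = 2k|λ_enc|/r = 2(8.99×10^9)(1.02×10^-4)/(0.248) = 7.39e6 N/C.

E = 7.39×10^6 N/C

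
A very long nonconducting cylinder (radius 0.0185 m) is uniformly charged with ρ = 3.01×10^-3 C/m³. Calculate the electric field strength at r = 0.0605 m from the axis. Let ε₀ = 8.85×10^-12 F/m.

E ≈ 9.62×10^5 V/m

By cylindrical symmetry E is radial; use a coaxial Gaussian cylinder of radius 0.0605 m and length L (r > 0.0185 m, full cross-section enclosed).
λ_enc = ρ·πR² = (3.01×10^-3)π(0.0185)² = 3.236×10^-6 C/m.
Gauss's law: E·2πrL = λ_enc L/ε₀.
E = |λ_enc|/(2πε₀r) = (3.236×10^-6)/(2π·8.85×10^-12·0.0605) = 9.62×10^5 N/C.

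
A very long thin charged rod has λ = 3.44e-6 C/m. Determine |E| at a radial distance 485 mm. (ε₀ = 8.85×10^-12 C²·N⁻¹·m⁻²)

|E| ≈ 1.28×10^5 V/m

Coaxial Gaussian cylinder, radius r = 485 mm, length L.
Q_enc = λL, so λ_enc = 3.44×10^-6 C/m.
Applying ∮E·dA = Q_enc/ε₀ with the end caps contributing no flux:
E = |λ_enc|/(2πε₀r) = (3.44×10^-6)/(2π·8.85×10^-12·0.485) = 1.28e5 N/C.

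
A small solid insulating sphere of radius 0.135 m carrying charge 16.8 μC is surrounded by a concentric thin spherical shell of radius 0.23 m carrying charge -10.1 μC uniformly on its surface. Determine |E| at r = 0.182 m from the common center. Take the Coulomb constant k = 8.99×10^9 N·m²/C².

|E| ≈ 4.56×10^6 N/C

Symmetry ⇒ E = E(r) r̂. Gaussian sphere of radius r = 0.182 m (between the bodies, 0.135 m < r < 0.23 m).
The shell at 0.23 m lies outside the Gaussian surface, so Q_enc = 16.8 μC = 1.68×10^-5 C.
Since E is radial and uniform over the Gaussian sphere, Φ = E·4πr² = Q_enc/ε₀.
E = k|Q_enc|/r² = (8.99×10^9)(1.68×10^-5)/(0.182)² = 4.56e6 N/C.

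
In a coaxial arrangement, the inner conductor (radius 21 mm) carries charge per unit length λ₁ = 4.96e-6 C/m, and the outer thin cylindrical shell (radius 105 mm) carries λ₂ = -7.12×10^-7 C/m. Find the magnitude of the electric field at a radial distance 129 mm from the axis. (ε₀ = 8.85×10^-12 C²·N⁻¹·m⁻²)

Choose a coaxial cylinder of radius r = 129 mm (arbitrary length L) as the Gaussian surface (r > 105 mm, enclosing both).
λ_enc = λ₁ + λ₂ = (4.96×10^-6) + (-7.12e-7) = 4.248e-6 C/m.
Since E is radial and uniform over the curved surface, Φ = E·2πrL = Q_enc/ε₀ = λ_enc L/ε₀.
E = |λ_enc|/(2πε₀r) = (4.248×10^-6)/(2π·8.85×10^-12·0.129) = 5.92×10^5 N/C.

|E| ≈ 5.92×10^5 N/C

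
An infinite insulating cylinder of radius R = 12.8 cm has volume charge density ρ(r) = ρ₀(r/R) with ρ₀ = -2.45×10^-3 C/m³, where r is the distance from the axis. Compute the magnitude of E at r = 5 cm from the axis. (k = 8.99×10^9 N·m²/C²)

Choose a coaxial cylinder of radius r = 5 cm (arbitrary length L) as the Gaussian surface (r < R).
λ_enc = ∫₀^r ρ(r')·2πr' dr' = (2πρ₀/R)·r^3/3 = -5.011×10^-6 C/m.
Applying ∮E·dA = Q_enc/ε₀ with the end caps contributing no flux:
E = 2k|λ_enc|/r = 2(8.99×10^9)(5.011e-6)/(0.05) = 1.80×10^6 N/C.

|E| = 1.80×10^6 N/C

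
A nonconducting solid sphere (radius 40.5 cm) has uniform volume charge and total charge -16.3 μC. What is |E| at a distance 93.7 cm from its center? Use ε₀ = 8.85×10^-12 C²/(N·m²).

|E| ≈ 1.67e5 V/m

Use a concentric Gaussian sphere at r = 93.7 cm (r > R, so the entire charge is enclosed).
Q_enc = -16.3 μC = -1.63×10^-5 C.
Gauss's law: E·4πr² = Q_enc/ε₀.
E = |Q_enc|/(4πε₀r²) = (1.63×10^-5)/(4π·8.85×10^-12·(0.937)²) = 1.67e5 N/C.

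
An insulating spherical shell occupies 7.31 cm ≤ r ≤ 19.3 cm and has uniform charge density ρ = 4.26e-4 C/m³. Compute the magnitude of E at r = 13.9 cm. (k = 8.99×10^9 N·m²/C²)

1.91×10^6 N/C

Take a concentric spherical Gaussian surface of radius r = 13.9 cm (within the shell material, 7.31 cm < r < 19.3 cm).
Only the shell between 7.31 cm and r is enclosed: Q_enc = ρ·(4π/3)(r³ − a³) = (4.26×10^-4)·(4π/3)·((0.139)³ − (0.0731)³) = 4.095e-6 C.
Gauss's law: E·4πr² = Q_enc/ε₀.
E = k|Q_enc|/r² = (8.99×10^9)(4.095×10^-6)/(0.139)² = 1.91e6 N/C.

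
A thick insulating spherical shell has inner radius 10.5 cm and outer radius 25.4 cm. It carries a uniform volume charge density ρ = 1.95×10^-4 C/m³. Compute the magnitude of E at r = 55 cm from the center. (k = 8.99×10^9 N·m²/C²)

Use a concentric Gaussian sphere at r = 55 cm (r > 25.4 cm, enclosing the whole shell).
Q_enc = ρ·(4π/3)(b³ − a³) = (1.95×10^-4)·(4π/3)·((0.254)³ − (0.105)³) = 1.244e-5 C.
Gauss's law: E·4πr² = Q_enc/ε₀.
E = k|Q_enc|/r² = (8.99×10^9)(1.244×10^-5)/(0.55)² = 3.70×10^5 N/C.

E = 3.70×10^5 N/C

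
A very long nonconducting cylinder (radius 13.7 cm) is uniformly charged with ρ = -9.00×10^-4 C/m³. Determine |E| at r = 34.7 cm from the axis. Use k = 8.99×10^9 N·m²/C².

2.75e6 N/C

Choose a coaxial cylinder of radius r = 34.7 cm (arbitrary length L) as the Gaussian surface (r > 13.7 cm, full cross-section enclosed).
λ_enc = ρ·πR² = (-9.00e-4)π(0.137)² = -5.307e-5 C/m.
Gauss's law: E·2πrL = λ_enc L/ε₀.
E = 2k|λ_enc|/r = 2(8.99×10^9)(5.307e-5)/(0.347) = 2.75e6 N/C.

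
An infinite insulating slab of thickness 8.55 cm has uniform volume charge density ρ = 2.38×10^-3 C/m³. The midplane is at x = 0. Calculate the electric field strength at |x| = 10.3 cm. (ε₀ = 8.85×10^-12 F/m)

E ≈ 1.15e7 N/C

The point |x| = 10.3 cm lies outside the slab (half-thickness 0.04275 m). A symmetric pillbox spanning the full slab encloses Q_enc = ρ·d·A.
Flux = 2EA ⇒ E = |ρ|d/(2ε₀), independent of distance outside.
E = (2.38×10^-3)(0.0855)/(2·8.85×10^-12) = 1.15e7 N/C.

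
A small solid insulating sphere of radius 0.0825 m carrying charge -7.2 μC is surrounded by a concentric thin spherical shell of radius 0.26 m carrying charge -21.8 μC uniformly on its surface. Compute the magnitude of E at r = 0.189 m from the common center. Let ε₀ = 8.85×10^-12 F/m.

|E| = 1.81×10^6 N/C

Use a concentric Gaussian sphere at r = 0.189 m (between the bodies, 0.0825 m < r < 0.26 m).
The shell at 0.26 m lies outside the Gaussian surface, so Q_enc = -7.2 μC = -7.20×10^-6 C.
Applying ∮E·dA = Q_enc/ε₀ with Φ = E(4πr²):
E = |Q_enc|/(4πε₀r²) = (7.20×10^-6)/(4π·8.85×10^-12·(0.189)²) = 1.81×10^6 N/C.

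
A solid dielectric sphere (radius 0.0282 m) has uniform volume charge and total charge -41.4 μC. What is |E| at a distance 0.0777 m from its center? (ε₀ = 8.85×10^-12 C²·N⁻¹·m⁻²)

Take a concentric spherical Gaussian surface of radius r = 0.0777 m (r > R, so the entire charge is enclosed).
Q_enc = -41.4 μC = -4.14×10^-5 C.
By Gauss's law, ∮E·dA = E·4πr² = Q_enc/ε₀.
E = |Q_enc|/(4πε₀r²) = (4.14×10^-5)/(4π·8.85×10^-12·(0.0777)²) = 6.17×10^7 N/C.

|E| = 6.17e7 V/m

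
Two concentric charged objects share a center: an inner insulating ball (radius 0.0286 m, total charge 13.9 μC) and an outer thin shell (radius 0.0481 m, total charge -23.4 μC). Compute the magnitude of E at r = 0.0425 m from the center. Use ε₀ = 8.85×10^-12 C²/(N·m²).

|E| = 6.92×10^7 V/m

Use a concentric Gaussian sphere at r = 0.0425 m (between the bodies, 0.0286 m < r < 0.0481 m).
Only the inner charge is enclosed; the outer shell contributes nothing inside itself. Q_enc = 13.9 μC = 1.39e-5 C.
Since E is radial and uniform over the Gaussian sphere, Φ = E·4πr² = Q_enc/ε₀.
E = |Q_enc|/(4πε₀r²) = (1.39×10^-5)/(4π·8.85×10^-12·(0.0425)²) = 6.92×10^7 N/C.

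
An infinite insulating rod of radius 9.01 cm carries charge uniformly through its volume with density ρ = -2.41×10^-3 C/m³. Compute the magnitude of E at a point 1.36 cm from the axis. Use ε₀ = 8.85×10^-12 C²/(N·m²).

Take a coaxial cylindrical Gaussian surface of radius r = 1.36 cm and length L (r < R).
Enclosed charge per unit length: λ_enc = ρ·πr² = (-2.41e-3)π(0.0136)² = -1.40e-6 C/m.
Gauss's law: E·2πrL = λ_enc L/ε₀.
E = |λ_enc|/(2πε₀r) = (1.40×10^-6)/(2π·8.85×10^-12·0.0136) = 1.85×10^6 N/C.

|E| = 1.85×10^6 N/C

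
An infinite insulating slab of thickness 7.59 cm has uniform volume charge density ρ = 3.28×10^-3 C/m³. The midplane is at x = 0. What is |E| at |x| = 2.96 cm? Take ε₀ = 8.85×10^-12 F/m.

By symmetry E is perpendicular to the slab. A Gaussian pillbox from −2.96 cm to +2.96 cm (face area A) lies entirely within the slab.
Q_enc = ρ·(2x)·A and flux = 2EA, so 2EA = 2ρxA/ε₀ ⇒ E = |ρ|x/ε₀.
E = (3.28×10^-3)(0.0296)/(8.85×10^-12) = 1.10×10^7 N/C.

E ≈ 1.10×10^7 V/m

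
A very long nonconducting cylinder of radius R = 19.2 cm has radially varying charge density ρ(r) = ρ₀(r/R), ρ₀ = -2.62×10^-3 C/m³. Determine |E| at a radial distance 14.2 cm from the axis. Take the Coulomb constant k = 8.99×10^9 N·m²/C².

Take a coaxial cylindrical Gaussian surface of radius r = 14.2 cm and length L (r < R).
Integrating ρ over the cross-section to radius r: λ_enc = (2πρ₀/R) ∫₀^r r'^2 dr' = 2πρ₀ r^3/(3·R) = -8.183e-5 C/m.
By Gauss's law (flux through the curved wall only), E·2πrL = λ_enc L/ε₀.
E = 2k|λ_enc|/r = 2(8.99×10^9)(8.183×10^-5)/(0.142) = 1.04×10^7 N/C.

E = 1.04e7 N/C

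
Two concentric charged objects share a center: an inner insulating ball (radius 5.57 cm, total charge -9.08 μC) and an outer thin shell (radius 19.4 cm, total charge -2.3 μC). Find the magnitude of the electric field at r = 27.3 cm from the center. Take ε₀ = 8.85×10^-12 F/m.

Take a concentric spherical Gaussian surface of radius r = 27.3 cm (r > 19.4 cm, enclosing both).
Q_enc = (-9.08 μC) + (-2.3 μC) = -1.138×10^-5 C.
Gauss's law: E·4πr² = Q_enc/ε₀.
E = |Q_enc|/(4πε₀r²) = (1.138×10^-5)/(4π·8.85×10^-12·(0.273)²) = 1.37×10^6 N/C.

|E| = 1.37×10^6 V/m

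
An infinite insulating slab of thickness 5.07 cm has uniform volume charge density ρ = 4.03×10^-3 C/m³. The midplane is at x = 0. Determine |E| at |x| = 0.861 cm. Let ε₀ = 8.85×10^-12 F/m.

|E| = 3.92e6 N/C

By symmetry E is perpendicular to the slab. A Gaussian pillbox from −0.861 cm to +0.861 cm (face area A) lies entirely within the slab.
Q_enc = ρ·(2x)·A and flux = 2EA, so 2EA = 2ρxA/ε₀ ⇒ E = |ρ|x/ε₀.
E = (4.03e-3)(0.00861)/(8.85×10^-12) = 3.92×10^6 N/C.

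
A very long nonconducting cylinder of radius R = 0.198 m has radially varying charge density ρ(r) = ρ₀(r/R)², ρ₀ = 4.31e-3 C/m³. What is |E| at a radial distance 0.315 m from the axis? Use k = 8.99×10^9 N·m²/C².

Coaxial Gaussian cylinder, radius r = 0.315 m, length L (r > R, full charge per length enclosed).
λ_enc = 2π ∫₀^R ρ₀(r'/R)^2 r' dr' = 2πρ₀R²/4 = 2.654×10^-4 C/m.
Gauss's law: E·2πrL = λ_enc L/ε₀.
E = 2k|λ_enc|/r = 2(8.99×10^9)(2.654×10^-4)/(0.315) = 1.51×10^7 N/C.

E = 1.51e7 N/C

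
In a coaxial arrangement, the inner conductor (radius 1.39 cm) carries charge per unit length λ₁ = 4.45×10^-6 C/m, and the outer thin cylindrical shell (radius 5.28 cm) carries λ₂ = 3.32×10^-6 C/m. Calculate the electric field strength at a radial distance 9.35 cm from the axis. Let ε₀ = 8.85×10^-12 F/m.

Choose a coaxial cylinder of radius r = 9.35 cm (arbitrary length L) as the Gaussian surface (r > 5.28 cm, enclosing both).
λ_enc = λ₁ + λ₂ = (4.45×10^-6) + (3.32×10^-6) = 7.77×10^-6 C/m.
By Gauss's law (flux through the curved wall only), E·2πrL = λ_enc L/ε₀.
E = |λ_enc|/(2πε₀r) = (7.77×10^-6)/(2π·8.85×10^-12·0.0935) = 1.49e6 N/C.

E ≈ 1.49×10^6 V/m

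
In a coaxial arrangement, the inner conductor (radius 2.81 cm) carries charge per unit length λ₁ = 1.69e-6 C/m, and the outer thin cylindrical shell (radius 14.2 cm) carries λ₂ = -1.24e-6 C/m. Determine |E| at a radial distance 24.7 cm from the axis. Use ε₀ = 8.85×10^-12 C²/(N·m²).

3.28×10^4 V/m

Coaxial Gaussian cylinder, radius r = 24.7 cm, length L (r > 14.2 cm, enclosing both).
λ_enc = λ₁ + λ₂ = (1.69×10^-6) + (-1.24e-6) = 4.50e-7 C/m.
By Gauss's law (flux through the curved wall only), E·2πrL = λ_enc L/ε₀.
E = |λ_enc|/(2πε₀r) = (4.50×10^-7)/(2π·8.85×10^-12·0.247) = 3.28×10^4 N/C.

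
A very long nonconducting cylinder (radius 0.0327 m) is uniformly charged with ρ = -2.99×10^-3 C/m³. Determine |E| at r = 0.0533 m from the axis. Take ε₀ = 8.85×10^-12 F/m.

|E| ≈ 3.39×10^6 N/C

By cylindrical symmetry E is radial; use a coaxial Gaussian cylinder of radius 0.0533 m and length L (r > 0.0327 m, full cross-section enclosed).
λ_enc = ρ·πR² = (-2.99×10^-3)π(0.0327)² = -1.004×10^-5 C/m.
Applying ∮E·dA = Q_enc/ε₀ with the end caps contributing no flux:
E = |λ_enc|/(2πε₀r) = (1.004e-5)/(2π·8.85×10^-12·0.0533) = 3.39×10^6 N/C.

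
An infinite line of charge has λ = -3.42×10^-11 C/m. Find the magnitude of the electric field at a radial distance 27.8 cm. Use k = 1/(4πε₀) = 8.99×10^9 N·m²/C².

E = 2.21 N/C

Coaxial Gaussian cylinder, radius r = 27.8 cm, length L.
Q_enc = λL, so λ_enc = -3.42×10^-11 C/m.
Applying ∮E·dA = Q_enc/ε₀ with the end caps contributing no flux:
E = 2k|λ_enc|/r = 2(8.99×10^9)(3.42×10^-11)/(0.278) = 2.21 N/C.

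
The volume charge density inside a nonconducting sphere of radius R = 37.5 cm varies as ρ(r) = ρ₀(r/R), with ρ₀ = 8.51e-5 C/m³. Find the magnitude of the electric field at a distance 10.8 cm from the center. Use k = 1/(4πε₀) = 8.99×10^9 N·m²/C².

Symmetry ⇒ E = E(r) r̂. Gaussian sphere of radius r = 10.8 cm (r < R).
Integrate the density: Q_enc = 4π ∫₀^r ρ₀(r'/R)^1 r'² dr' = 4πρ₀ r^4/(4·R) = 9.699e-8 C.
Since E is radial and uniform over the Gaussian sphere, Φ = E·4πr² = Q_enc/ε₀.
E = k|Q_enc|/r² = (8.99×10^9)(9.699×10^-8)/(0.108)² = 7.48×10^4 N/C.

E = 7.48×10^4 V/m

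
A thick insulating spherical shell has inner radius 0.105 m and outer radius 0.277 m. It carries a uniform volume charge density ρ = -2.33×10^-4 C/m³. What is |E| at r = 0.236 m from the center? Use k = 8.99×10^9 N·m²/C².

1.89×10^6 V/m

Symmetry ⇒ E = E(r) r̂. Gaussian sphere of radius r = 0.236 m (within the shell material, 0.105 m < r < 0.277 m).
Enclosed charge is the volume from a to r: Q_enc = (4π/3)ρ(r³ − a³) = -1.17e-5 C.
Since E is radial and uniform over the Gaussian sphere, Φ = E·4πr² = Q_enc/ε₀.
E = k|Q_enc|/r² = (8.99×10^9)(1.17×10^-5)/(0.236)² = 1.89×10^6 N/C.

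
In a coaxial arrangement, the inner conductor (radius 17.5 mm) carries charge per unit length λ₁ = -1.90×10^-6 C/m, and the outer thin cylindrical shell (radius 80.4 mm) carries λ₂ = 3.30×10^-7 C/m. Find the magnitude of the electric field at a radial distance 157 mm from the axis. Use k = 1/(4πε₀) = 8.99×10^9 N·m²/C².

1.80×10^5 V/m

Take a coaxial cylindrical Gaussian surface of radius r = 157 mm and length L (r > 80.4 mm, enclosing both).
λ_enc = λ₁ + λ₂ = (-1.90e-6) + (3.30e-7) = -1.57e-6 C/m.
Since E is radial and uniform over the curved surface, Φ = E·2πrL = Q_enc/ε₀ = λ_enc L/ε₀.
E = 2k|λ_enc|/r = 2(8.99×10^9)(1.57e-6)/(0.157) = 1.80×10^5 N/C.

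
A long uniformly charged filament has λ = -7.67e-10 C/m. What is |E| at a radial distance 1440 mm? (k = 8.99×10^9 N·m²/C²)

By cylindrical symmetry E is radial; use a coaxial Gaussian cylinder of radius 1440 mm and length L.
Q_enc = λL, so λ_enc = -7.67e-10 C/m.
Since E is radial and uniform over the curved surface, Φ = E·2πrL = Q_enc/ε₀ = λ_enc L/ε₀.
E = 2k|λ_enc|/r = 2(8.99×10^9)(7.67×10^-10)/(1.44) = 9.58 N/C.

9.58 N/C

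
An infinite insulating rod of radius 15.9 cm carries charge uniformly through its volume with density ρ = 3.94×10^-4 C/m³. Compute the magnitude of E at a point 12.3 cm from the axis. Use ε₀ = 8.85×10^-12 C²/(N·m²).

By cylindrical symmetry E is radial; use a coaxial Gaussian cylinder of radius 12.3 cm and length L (r < R).
Charge inside radius r per length L is ρ·πr²·L, so λ_enc = ρπr² = 1.873e-5 C/m.
By Gauss's law (flux through the curved wall only), E·2πrL = λ_enc L/ε₀.
E = |λ_enc|/(2πε₀r) = (1.873×10^-5)/(2π·8.85×10^-12·0.123) = 2.74×10^6 N/C.

|E| = 2.74e6 N/C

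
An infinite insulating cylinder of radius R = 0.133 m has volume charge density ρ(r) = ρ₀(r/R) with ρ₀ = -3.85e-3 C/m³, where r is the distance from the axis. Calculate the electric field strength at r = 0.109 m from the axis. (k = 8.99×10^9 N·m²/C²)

Take a coaxial cylindrical Gaussian surface of radius r = 0.109 m and length L (r < R).
λ_enc = ∫₀^r ρ(r')·2πr' dr' = (2πρ₀/R)·r^3/3 = -7.851×10^-5 C/m.
Gauss's law: E·2πrL = λ_enc L/ε₀.
E = 2k|λ_enc|/r = 2(8.99×10^9)(7.851×10^-5)/(0.109) = 1.30e7 N/C.

|E| = 1.30×10^7 N/C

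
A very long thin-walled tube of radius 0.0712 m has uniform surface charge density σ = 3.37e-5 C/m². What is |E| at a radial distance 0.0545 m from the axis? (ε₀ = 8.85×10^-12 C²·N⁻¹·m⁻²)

E = 0 (no enclosed charge)

Choose a coaxial cylinder of radius r = 0.0545 m (arbitrary length L) as the Gaussian surface (r < 0.0712 m, inside the shell).
All the surface charge lies outside this cylinder: Q_enc = 0, hence E = 0.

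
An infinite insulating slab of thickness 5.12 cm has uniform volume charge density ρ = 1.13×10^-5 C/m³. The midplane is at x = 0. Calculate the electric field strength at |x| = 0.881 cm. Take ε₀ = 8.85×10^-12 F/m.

By symmetry E is perpendicular to the slab. A Gaussian pillbox from −0.881 cm to +0.881 cm (face area A) lies entirely within the slab.
Q_enc = ρ·(2x)·A and flux = 2EA, so 2EA = 2ρxA/ε₀ ⇒ E = |ρ|x/ε₀.
E = (1.13×10^-5)(0.00881)/(8.85×10^-12) = 1.12e4 N/C.

E = 1.12×10^4 N/C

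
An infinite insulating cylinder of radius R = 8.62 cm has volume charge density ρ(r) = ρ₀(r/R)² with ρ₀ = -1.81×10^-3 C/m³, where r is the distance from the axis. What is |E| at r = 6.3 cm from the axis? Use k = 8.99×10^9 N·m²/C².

|E| = 1.72e6 N/C

Coaxial Gaussian cylinder, radius r = 6.3 cm, length L (r < R).
λ_enc = ∫₀^r ρ(r')·2πr' dr' = (2πρ₀/R²)·r^4/4 = -6.028×10^-6 C/m.
Since E is radial and uniform over the curved surface, Φ = E·2πrL = Q_enc/ε₀ = λ_enc L/ε₀.
E = 2k|λ_enc|/r = 2(8.99×10^9)(6.028e-6)/(0.063) = 1.72×10^6 N/C.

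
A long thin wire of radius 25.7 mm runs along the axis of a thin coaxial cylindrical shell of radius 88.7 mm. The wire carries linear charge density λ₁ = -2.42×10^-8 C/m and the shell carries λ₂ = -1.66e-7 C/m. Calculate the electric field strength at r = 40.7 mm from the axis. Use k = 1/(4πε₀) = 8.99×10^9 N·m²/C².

By cylindrical symmetry E is radial; use a coaxial Gaussian cylinder of radius 40.7 mm and length L (between the conductors, 25.7 mm < r < 88.7 mm).
Only the inner wire is enclosed; the outer shell contributes nothing inside itself. λ_enc = λ₁ = -2.42e-8 C/m.
By Gauss's law (flux through the curved wall only), E·2πrL = λ_enc L/ε₀.
E = 2k|λ_enc|/r = 2(8.99×10^9)(2.42×10^-8)/(0.0407) = 1.07×10^4 N/C.

|E| ≈ 1.07×10^4 N/C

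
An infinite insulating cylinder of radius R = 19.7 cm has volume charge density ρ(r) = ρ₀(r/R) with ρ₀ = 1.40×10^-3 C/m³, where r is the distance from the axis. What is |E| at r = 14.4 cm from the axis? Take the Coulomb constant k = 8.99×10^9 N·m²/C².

E ≈ 5.55×10^6 V/m

By cylindrical symmetry E is radial; use a coaxial Gaussian cylinder of radius 14.4 cm and length L (r < R).
λ_enc = ∫₀^r ρ(r')·2πr' dr' = (2πρ₀/R)·r^3/3 = 4.444×10^-5 C/m.
Since E is radial and uniform over the curved surface, Φ = E·2πrL = Q_enc/ε₀ = λ_enc L/ε₀.
E = 2k|λ_enc|/r = 2(8.99×10^9)(4.444e-5)/(0.144) = 5.55×10^6 N/C.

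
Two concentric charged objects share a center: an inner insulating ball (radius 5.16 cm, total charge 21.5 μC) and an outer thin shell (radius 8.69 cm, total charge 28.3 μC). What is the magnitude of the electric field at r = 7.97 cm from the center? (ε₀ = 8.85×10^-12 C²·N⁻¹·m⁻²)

Symmetry ⇒ E = E(r) r̂. Gaussian sphere of radius r = 7.97 cm (between the bodies, 5.16 cm < r < 8.69 cm).
The shell at 8.69 cm lies outside the Gaussian surface, so Q_enc = 21.5 μC = 2.15e-5 C.
Applying ∮E·dA = Q_enc/ε₀ with Φ = E(4πr²):
E = |Q_enc|/(4πε₀r²) = (2.15e-5)/(4π·8.85×10^-12·(0.0797)²) = 3.04×10^7 N/C.

|E| ≈ 3.04×10^7 N/C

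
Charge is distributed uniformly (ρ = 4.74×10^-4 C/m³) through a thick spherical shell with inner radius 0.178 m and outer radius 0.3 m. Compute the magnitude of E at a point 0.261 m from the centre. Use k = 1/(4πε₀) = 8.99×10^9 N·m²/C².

E ≈ 3.18×10^6 V/m

By spherical symmetry E is radial; choose a Gaussian sphere of radius r = 0.261 m (within the shell material, 0.178 m < r < 0.3 m).
Only the shell between 0.178 m and r is enclosed: Q_enc = ρ·(4π/3)(r³ − a³) = (4.74e-4)·(4π/3)·((0.261)³ − (0.178)³) = 2.41×10^-5 C.
Applying ∮E·dA = Q_enc/ε₀ with Φ = E(4πr²):
E = k|Q_enc|/r² = (8.99×10^9)(2.41×10^-5)/(0.261)² = 3.18×10^6 N/C.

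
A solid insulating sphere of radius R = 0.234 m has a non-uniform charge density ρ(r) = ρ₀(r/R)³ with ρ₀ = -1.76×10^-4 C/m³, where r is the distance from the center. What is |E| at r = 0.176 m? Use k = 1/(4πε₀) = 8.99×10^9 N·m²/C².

|E| = 2.48e5 N/C

By spherical symmetry E is radial; choose a Gaussian sphere of radius r = 0.176 m (r < R).
Integrate the density: Q_enc = 4π ∫₀^r ρ₀(r'/R)^3 r'² dr' = 4πρ₀ r^6/(6·R³) = -8.551e-7 C.
By Gauss's law, ∮E·dA = E·4πr² = Q_enc/ε₀.
E = k|Q_enc|/r² = (8.99×10^9)(8.551e-7)/(0.176)² = 2.48×10^5 N/C.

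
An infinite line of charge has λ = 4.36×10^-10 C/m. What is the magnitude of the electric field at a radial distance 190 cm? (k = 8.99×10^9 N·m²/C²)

Take a coaxial cylindrical Gaussian surface of radius r = 190 cm and length L.
Q_enc = λL, so λ_enc = 4.36e-10 C/m.
Applying ∮E·dA = Q_enc/ε₀ with the end caps contributing no flux:
E = 2k|λ_enc|/r = 2(8.99×10^9)(4.36×10^-10)/(1.9) = 4.13 N/C.

|E| ≈ 4.13 V/m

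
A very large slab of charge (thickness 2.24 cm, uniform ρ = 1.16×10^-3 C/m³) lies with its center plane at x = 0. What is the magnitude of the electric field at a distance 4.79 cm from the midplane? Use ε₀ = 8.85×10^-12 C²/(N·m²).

E = 1.47×10^6 N/C

The point |x| = 4.79 cm lies outside the slab (half-thickness 0.0112 m). A symmetric pillbox spanning the full slab encloses Q_enc = ρ·d·A.
Flux = 2EA ⇒ E = |ρ|d/(2ε₀), independent of distance outside.
E = (1.16×10^-3)(0.0224)/(2·8.85×10^-12) = 1.47×10^6 N/C.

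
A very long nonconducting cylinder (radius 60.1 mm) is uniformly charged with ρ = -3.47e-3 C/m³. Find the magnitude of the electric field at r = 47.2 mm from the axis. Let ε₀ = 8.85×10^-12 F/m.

By cylindrical symmetry E is radial; use a coaxial Gaussian cylinder of radius 47.2 mm and length L (r < R).
Charge inside radius r per length L is ρ·πr²·L, so λ_enc = ρπr² = -2.429e-5 C/m.
Gauss's law: E·2πrL = λ_enc L/ε₀.
E = |λ_enc|/(2πε₀r) = (2.429e-5)/(2π·8.85×10^-12·0.0472) = 9.25×10^6 N/C.

E ≈ 9.25×10^6 N/C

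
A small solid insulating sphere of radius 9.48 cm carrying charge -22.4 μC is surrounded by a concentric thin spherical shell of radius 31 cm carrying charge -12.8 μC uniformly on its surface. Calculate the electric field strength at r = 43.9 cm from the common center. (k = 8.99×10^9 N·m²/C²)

Use a concentric Gaussian sphere at r = 43.9 cm (r > 31 cm, enclosing both).
Q_enc = (-22.4 μC) + (-12.8 μC) = -3.52×10^-5 C.
Gauss's law: E·4πr² = Q_enc/ε₀.
E = k|Q_enc|/r² = (8.99×10^9)(3.52×10^-5)/(0.439)² = 1.64e6 N/C.

|E| = 1.64×10^6 N/C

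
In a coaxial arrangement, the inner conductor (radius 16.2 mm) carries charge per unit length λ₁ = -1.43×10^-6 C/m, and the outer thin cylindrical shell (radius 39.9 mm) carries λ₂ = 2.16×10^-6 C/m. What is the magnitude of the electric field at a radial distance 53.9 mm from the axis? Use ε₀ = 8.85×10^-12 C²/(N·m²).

Coaxial Gaussian cylinder, radius r = 53.9 mm, length L (r > 39.9 mm, enclosing both).
λ_enc = λ₁ + λ₂ = (-1.43×10^-6) + (2.16×10^-6) = 7.30e-7 C/m.
Since E is radial and uniform over the curved surface, Φ = E·2πrL = Q_enc/ε₀ = λ_enc L/ε₀.
E = |λ_enc|/(2πε₀r) = (7.30e-7)/(2π·8.85×10^-12·0.0539) = 2.44×10^5 N/C.

|E| = 2.44e5 N/C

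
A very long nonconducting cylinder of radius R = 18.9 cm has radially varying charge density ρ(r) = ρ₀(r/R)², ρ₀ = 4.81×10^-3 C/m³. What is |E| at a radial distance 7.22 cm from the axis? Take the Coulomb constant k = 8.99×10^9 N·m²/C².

Coaxial Gaussian cylinder, radius r = 7.22 cm, length L (r < R).
λ_enc = ∫₀^r ρ(r')·2πr' dr' = (2πρ₀/R²)·r^4/4 = 5.748×10^-6 C/m.
Since E is radial and uniform over the curved surface, Φ = E·2πrL = Q_enc/ε₀ = λ_enc L/ε₀.
E = 2k|λ_enc|/r = 2(8.99×10^9)(5.748×10^-6)/(0.0722) = 1.43e6 N/C.

E = 1.43e6 N/C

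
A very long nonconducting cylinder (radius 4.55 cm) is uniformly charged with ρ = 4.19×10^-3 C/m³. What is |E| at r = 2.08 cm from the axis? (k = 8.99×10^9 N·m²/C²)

By cylindrical symmetry E is radial; use a coaxial Gaussian cylinder of radius 2.08 cm and length L (r < R).
Enclosed charge per unit length: λ_enc = ρ·πr² = (4.19e-3)π(0.0208)² = 5.695×10^-6 C/m.
Applying ∮E·dA = Q_enc/ε₀ with the end caps contributing no flux:
E = 2k|λ_enc|/r = 2(8.99×10^9)(5.695e-6)/(0.0208) = 4.92×10^6 N/C.

4.92×10^6 N/C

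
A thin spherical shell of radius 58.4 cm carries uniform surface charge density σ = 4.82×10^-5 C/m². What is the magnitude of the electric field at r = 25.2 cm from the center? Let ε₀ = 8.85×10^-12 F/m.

Take a concentric spherical Gaussian surface of radius r = 25.2 cm (inside the shell, r < 58.4 cm).
All the charge is outside the Gaussian surface: Q_enc = 0, hence E = 0 everywhere inside the shell.

|E| = 0 N/C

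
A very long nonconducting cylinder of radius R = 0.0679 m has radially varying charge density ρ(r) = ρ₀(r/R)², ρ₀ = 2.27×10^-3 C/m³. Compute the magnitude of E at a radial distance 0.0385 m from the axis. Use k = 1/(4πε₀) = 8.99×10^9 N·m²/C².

|E| = 7.94×10^5 N/C

Coaxial Gaussian cylinder, radius r = 0.0385 m, length L (r < R).
λ_enc = ∫₀^r ρ(r')·2πr' dr' = (2πρ₀/R²)·r^4/4 = 1.699e-6 C/m.
Since E is radial and uniform over the curved surface, Φ = E·2πrL = Q_enc/ε₀ = λ_enc L/ε₀.
E = 2k|λ_enc|/r = 2(8.99×10^9)(1.699×10^-6)/(0.0385) = 7.94×10^5 N/C.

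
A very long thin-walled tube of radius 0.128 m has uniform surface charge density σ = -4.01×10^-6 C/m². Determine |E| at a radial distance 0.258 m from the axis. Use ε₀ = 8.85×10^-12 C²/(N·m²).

Choose a coaxial cylinder of radius r = 0.258 m (arbitrary length L) as the Gaussian surface (r > 0.128 m).
The whole shell is enclosed: λ_enc = σ·2πR = (-4.01×10^-6)·2π·(0.128) = -3.225e-6 C/m.
Applying ∮E·dA = Q_enc/ε₀ with the end caps contributing no flux:
E = |λ_enc|/(2πε₀r) = (3.225×10^-6)/(2π·8.85×10^-12·0.258) = 2.25×10^5 N/C.

2.25×10^5 N/C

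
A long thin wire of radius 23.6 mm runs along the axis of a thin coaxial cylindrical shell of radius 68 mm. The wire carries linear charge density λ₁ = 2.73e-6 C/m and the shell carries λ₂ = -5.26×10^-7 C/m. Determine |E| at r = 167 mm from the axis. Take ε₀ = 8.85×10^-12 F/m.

Coaxial Gaussian cylinder, radius r = 167 mm, length L (r > 68 mm, enclosing both).
λ_enc = λ₁ + λ₂ = (2.73×10^-6) + (-5.26e-7) = 2.204e-6 C/m.
Gauss's law: E·2πrL = λ_enc L/ε₀.
E = |λ_enc|/(2πε₀r) = (2.204e-6)/(2π·8.85×10^-12·0.167) = 2.37×10^5 N/C.

2.37×10^5 N/C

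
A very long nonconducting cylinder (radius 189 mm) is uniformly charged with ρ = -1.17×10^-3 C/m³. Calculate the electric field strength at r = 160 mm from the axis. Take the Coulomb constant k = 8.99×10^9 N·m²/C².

Take a coaxial cylindrical Gaussian surface of radius r = 160 mm and length L (r < R).
Enclosed charge per unit length: λ_enc = ρ·πr² = (-1.17×10^-3)π(0.16)² = -9.41×10^-5 C/m.
By Gauss's law (flux through the curved wall only), E·2πrL = λ_enc L/ε₀.
E = 2k|λ_enc|/r = 2(8.99×10^9)(9.41×10^-5)/(0.16) = 1.06×10^7 N/C.

E ≈ 1.06×10^7 N/C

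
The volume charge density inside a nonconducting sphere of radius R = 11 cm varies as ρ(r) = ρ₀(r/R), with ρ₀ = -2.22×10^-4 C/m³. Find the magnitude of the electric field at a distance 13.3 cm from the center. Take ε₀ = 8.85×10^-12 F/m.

E ≈ 4.72×10^5 V/m

Use a concentric Gaussian sphere at r = 13.3 cm (r > R, all charge enclosed).
Q_enc = 4π ∫₀^R ρ₀(r'/R)^1 r'² dr' = 4πρ₀R³/4 = -9.283×10^-7 C.
Applying ∮E·dA = Q_enc/ε₀ with Φ = E(4πr²):
E = |Q_enc|/(4πε₀r²) = (9.283×10^-7)/(4π·8.85×10^-12·(0.133)²) = 4.72×10^5 N/C.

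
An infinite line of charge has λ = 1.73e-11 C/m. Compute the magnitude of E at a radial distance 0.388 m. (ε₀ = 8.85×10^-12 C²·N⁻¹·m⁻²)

By cylindrical symmetry E is radial; use a coaxial Gaussian cylinder of radius 0.388 m and length L.
Q_enc = λL, so λ_enc = 1.73e-11 C/m.
By Gauss's law (flux through the curved wall only), E·2πrL = λ_enc L/ε₀.
E = |λ_enc|/(2πε₀r) = (1.73×10^-11)/(2π·8.85×10^-12·0.388) = 0.802 N/C.

E ≈ 0.802 N/C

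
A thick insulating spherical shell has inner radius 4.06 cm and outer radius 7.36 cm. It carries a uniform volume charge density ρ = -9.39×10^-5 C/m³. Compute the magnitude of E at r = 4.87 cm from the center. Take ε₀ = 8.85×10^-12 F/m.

|E| ≈ 7.24×10^4 V/m

By spherical symmetry E is radial; choose a Gaussian sphere of radius r = 4.87 cm (within the shell material, 4.06 cm < r < 7.36 cm).
Only the shell between 4.06 cm and r is enclosed: Q_enc = ρ·(4π/3)(r³ − a³) = (-9.39×10^-5)·(4π/3)·((0.0487)³ − (0.0406)³) = -1.911×10^-8 C.
Since E is radial and uniform over the Gaussian sphere, Φ = E·4πr² = Q_enc/ε₀.
E = |Q_enc|/(4πε₀r²) = (1.911×10^-8)/(4π·8.85×10^-12·(0.0487)²) = 7.24e4 N/C.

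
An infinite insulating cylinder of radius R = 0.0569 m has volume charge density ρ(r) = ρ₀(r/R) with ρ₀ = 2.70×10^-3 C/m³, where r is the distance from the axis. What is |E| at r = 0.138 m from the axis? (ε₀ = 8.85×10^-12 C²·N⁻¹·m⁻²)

|E| = 2.39e6 V/m

Choose a coaxial cylinder of radius r = 0.138 m (arbitrary length L) as the Gaussian surface (r > R, full charge per length enclosed).
λ_enc = 2π ∫₀^R ρ₀(r'/R)^1 r' dr' = 2πρ₀R²/3 = 1.831e-5 C/m.
Gauss's law: E·2πrL = λ_enc L/ε₀.
E = |λ_enc|/(2πε₀r) = (1.831×10^-5)/(2π·8.85×10^-12·0.138) = 2.39×10^6 N/C.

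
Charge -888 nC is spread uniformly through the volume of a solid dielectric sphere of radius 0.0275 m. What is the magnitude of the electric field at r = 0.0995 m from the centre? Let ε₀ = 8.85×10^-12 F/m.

|E| ≈ 8.07e5 N/C

Use a concentric Gaussian sphere at r = 0.0995 m (r > R, so the entire charge is enclosed).
Q_enc = -888 nC = -8.88×10^-7 C.
Gauss's law: E·4πr² = Q_enc/ε₀.
E = |Q_enc|/(4πε₀r²) = (8.88e-7)/(4π·8.85×10^-12·(0.0995)²) = 8.07×10^5 N/C.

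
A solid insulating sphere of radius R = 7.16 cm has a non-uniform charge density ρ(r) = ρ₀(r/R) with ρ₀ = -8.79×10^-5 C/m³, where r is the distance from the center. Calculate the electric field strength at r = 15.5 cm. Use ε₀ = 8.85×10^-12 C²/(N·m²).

|E| ≈ 3.79×10^4 N/C

By spherical symmetry E is radial; choose a Gaussian sphere of radius r = 15.5 cm (r > R, all charge enclosed).
Q_enc = 4π ∫₀^R ρ₀(r'/R)^1 r'² dr' = 4πρ₀R³/4 = -1.014×10^-7 C.
Applying ∮E·dA = Q_enc/ε₀ with Φ = E(4πr²):
E = |Q_enc|/(4πε₀r²) = (1.014×10^-7)/(4π·8.85×10^-12·(0.155)²) = 3.79×10^4 N/C.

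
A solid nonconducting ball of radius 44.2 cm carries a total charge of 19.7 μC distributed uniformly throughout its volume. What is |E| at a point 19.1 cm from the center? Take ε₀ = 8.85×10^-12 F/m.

3.92e5 N/C

Use a concentric Gaussian sphere at r = 19.1 cm (r < R).
Only the charge within r is enclosed: Q_enc = Q·(r/R)³ = (19.7 μC)·(19.1 cm/44.2 cm)³ = 1.59×10^-6 C.
By Gauss's law, ∮E·dA = E·4πr² = Q_enc/ε₀.
E = |Q_enc|/(4πε₀r²) = (1.59e-6)/(4π·8.85×10^-12·(0.191)²) = 3.92×10^5 N/C.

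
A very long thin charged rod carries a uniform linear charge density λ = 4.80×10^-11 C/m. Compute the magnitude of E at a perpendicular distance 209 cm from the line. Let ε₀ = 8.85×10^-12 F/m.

E ≈ 0.413 N/C

Choose a coaxial cylinder of radius r = 209 cm (arbitrary length L) as the Gaussian surface.
Q_enc = λL, so λ_enc = 4.80×10^-11 C/m.
Since E is radial and uniform over the curved surface, Φ = E·2πrL = Q_enc/ε₀ = λ_enc L/ε₀.
E = |λ_enc|/(2πε₀r) = (4.80×10^-11)/(2π·8.85×10^-12·2.09) = 0.413 N/C.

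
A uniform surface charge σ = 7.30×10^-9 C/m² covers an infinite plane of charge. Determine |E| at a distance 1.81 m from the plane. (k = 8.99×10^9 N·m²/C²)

412 N/C

By planar symmetry E is perpendicular to the sheet and uniform; use a Gaussian pillbox with flat faces of area A on each side of the sheet.
Flux Φ = 2EA and Q_enc = σA, so 2EA = σA/ε₀ ⇒ E = |σ|/(2ε₀), independent of distance.
E = 2πk|σ| = 2π(8.99×10^9)(7.30×10^-9) = 412 N/C.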